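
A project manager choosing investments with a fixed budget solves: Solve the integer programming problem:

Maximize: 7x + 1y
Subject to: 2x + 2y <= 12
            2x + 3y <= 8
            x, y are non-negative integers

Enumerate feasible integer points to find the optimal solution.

Constraint 1: 2x + 2y <= 12
Constraint 2: 2x + 3y <= 8
Feasible x range (need y >= 0): 0 <= x <= min(12/2, 8/2) => x in {0, ..., 4}.
Enumerate feasible integer points row by row (the coefficient of y is 1 > 0, so for each x the largest feasible y gives the best value):
  x = 0: y <= min((12 - 2*0)/2, (8 - 2*0)/3) => y in {0, ..., 2}; best 7*0 + 1*2 = 2
  x = 1: y <= min((12 - 2*1)/2, (8 - 2*1)/3) => y in {0, ..., 2}; best 7*1 + 1*2 = 9
  x = 2: y <= min((12 - 2*2)/2, (8 - 2*2)/3) => y in {0, ..., 1}; best 7*2 + 1*1 = 15
  x = 3: y <= min((12 - 2*3)/2, (8 - 2*3)/3) => y in {0}; best 7*3 + 1*0 = 21
  x = 4: y <= min((12 - 2*4)/2, (8 - 2*4)/3) => y in {0}; best 7*4 + 1*0 = 28
The maximum 7x + 1y = 28 is achieved at x = 4, y = 0.
Check: 2*4 + 2*0 = 8 <= 12 and 2*4 + 3*0 = 8 <= 8.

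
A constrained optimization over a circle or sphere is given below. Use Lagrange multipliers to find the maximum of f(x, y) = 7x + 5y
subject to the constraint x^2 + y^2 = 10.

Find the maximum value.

Set up Lagrange conditions: grad f = lambda * grad g
  7 = 2*lambda*x
  5 = 2*lambda*y
From these: x/y = 7/5, so x = 7t, y = 5t for some t.
Substitute into constraint: (7t)^2 + (5t)^2 = 10
  t^2 * 74 = 10
  t = sqrt(10/74)
Maximum = 7*x + 5*y = (7^2 + 5^2)*t = 74 * sqrt(10/74) = sqrt(740)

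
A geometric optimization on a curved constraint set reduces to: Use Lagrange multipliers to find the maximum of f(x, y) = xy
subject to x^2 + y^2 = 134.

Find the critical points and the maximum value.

Lagrange conditions: y = 2*lambda*x and x = 2*lambda*y
If x = 0 then y = 0, violating the constraint, so x, y != 0.
Dividing: y/x = x/y => x^2 = y^2 => y = x or y = -x
Constraint: 2x^2 = 134 => x^2 = 67 => x = +/-sqrt(67)
Critical points: (sqrt(67), sqrt(67)), (-sqrt(67), -sqrt(67)), (sqrt(67), -sqrt(67)), (-sqrt(67), sqrt(67))
  y = x:  xy = x^2 = 67  at (sqrt(67), sqrt(67)) and (-sqrt(67), -sqrt(67))
  y = -x: xy = -x^2 = -67 at (sqrt(67), -sqrt(67)) and (-sqrt(67), sqrt(67))
Maximum xy = 67 at (sqrt(67), sqrt(67)) and (-sqrt(67), -sqrt(67))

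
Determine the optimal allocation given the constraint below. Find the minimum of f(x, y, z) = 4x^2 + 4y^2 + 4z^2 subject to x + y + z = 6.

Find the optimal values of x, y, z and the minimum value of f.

Using Lagrange multipliers on f = 4x^2 + 4y^2 + 4z^2 with constraint x + y + z = 6:
Conditions: 2*4*x = lambda, 2*4*y = lambda, 2*4*z = lambda
So x = lambda/8, y = lambda/8, z = lambda/8
Substituting into constraint: lambda * (3/8) = 6
lambda = 16
x = 2, y = 2, z = 2
Minimum value = 48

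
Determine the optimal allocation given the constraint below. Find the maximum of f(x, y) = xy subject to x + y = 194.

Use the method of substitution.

Substitute y = 194 - x into f(x,y) = xy:
g(x) = x(194 - x) = 194x - x^2
g'(x) = 194 - 2x = 0  =>  x = 97
y = 194 - 97 = 97
Maximum value = 97 * 97 = 9409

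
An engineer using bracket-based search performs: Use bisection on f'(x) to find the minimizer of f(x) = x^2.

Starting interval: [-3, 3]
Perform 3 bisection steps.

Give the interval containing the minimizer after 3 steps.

Finding critical point of f(x) = x^2 using bisection on f'(x) = 2x + 0.
f'(x) = 0 when x = 0.
Starting interval: [-3, 3]
Step 1: mid = 0, f'(mid) = 0, new interval = [0, 0]
Step 2: mid = 0, f'(mid) = 0, new interval = [0, 0]
Step 3: mid = 0, f'(mid) = 0, new interval = [0, 0]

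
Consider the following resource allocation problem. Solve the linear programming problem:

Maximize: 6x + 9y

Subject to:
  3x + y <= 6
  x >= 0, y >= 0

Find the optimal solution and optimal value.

The feasible region has vertices at [(0, 0), (2, 0), (0, 6)].
Checking objective 6x + 9y at each vertex:
  (0, 0): 6*0 + 9*0 = 0
  (2, 0): 6*2 + 9*0 = 12
  (0, 6): 6*0 + 9*6 = 54
Maximum is 54 at (0, 6).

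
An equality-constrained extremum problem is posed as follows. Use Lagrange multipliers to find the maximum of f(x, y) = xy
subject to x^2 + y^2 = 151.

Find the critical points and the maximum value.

Lagrange conditions: y = 2*lambda*x and x = 2*lambda*y
If x = 0 then y = 0, violating the constraint, so x, y != 0.
Dividing: y/x = x/y => x^2 = y^2 => y = x or y = -x
Constraint: 2x^2 = 151 => x^2 = 151/2 => x = +/-sqrt(151/2)
Critical points: (sqrt(151/2), sqrt(151/2)), (-sqrt(151/2), -sqrt(151/2)), (sqrt(151/2), -sqrt(151/2)), (-sqrt(151/2), sqrt(151/2))
  y = x:  xy = x^2 = 151/2  at (sqrt(151/2), sqrt(151/2)) and (-sqrt(151/2), -sqrt(151/2))
  y = -x: xy = -x^2 = -151/2 at (sqrt(151/2), -sqrt(151/2)) and (-sqrt(151/2), sqrt(151/2))
Maximum xy = 151/2 at (sqrt(151/2), sqrt(151/2)) and (-sqrt(151/2), -sqrt(151/2))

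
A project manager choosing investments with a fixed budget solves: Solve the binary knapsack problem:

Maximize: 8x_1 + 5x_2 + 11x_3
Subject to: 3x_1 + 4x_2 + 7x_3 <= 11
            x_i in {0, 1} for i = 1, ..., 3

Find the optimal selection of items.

Items: item 1 (v=8, w=3), item 2 (v=5, w=4), item 3 (v=11, w=7)
Capacity: 11
Checking all 8 subsets (w = total weight, v = total value):
  {}: w = 0, v = 0
  {1}: w = 3, v = 8
  {2}: w = 4, v = 5
  {3}: w = 7, v = 11
  {1, 2}: w = 7, v = 13
  {1, 3}: w = 10, v = 19
  {2, 3}: w = 11, v = 16
  {1, 2, 3}: w = 14 > 11, infeasible
Best feasible subset: items [1, 3]
Total weight: 10 <= 11, total value: 19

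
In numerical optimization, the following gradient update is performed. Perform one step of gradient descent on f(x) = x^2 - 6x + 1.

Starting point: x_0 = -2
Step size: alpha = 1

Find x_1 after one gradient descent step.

f(x) = x^2 - 6x + 1
f'(x) = 2x - 6
f'(-2) = 2*-2 + (-6) = -10
x_1 = x_0 - alpha * f'(x_0) = -2 - 1 * -10 = 8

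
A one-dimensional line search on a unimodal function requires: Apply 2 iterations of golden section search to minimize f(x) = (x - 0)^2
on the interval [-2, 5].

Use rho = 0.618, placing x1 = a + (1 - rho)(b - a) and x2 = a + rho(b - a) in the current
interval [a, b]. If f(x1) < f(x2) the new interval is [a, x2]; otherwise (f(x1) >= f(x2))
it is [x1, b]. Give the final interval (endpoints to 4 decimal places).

Golden section search for min of f(x) = (x - 0)^2 on [-2, 5].
Each step: x1 = a + (1 - rho)(b - a), x2 = a + rho(b - a); if f(x1) < f(x2) keep [a, x2], otherwise keep [x1, b].
Step 1: [-2.0000, 5.0000], x1=0.6740 (f=0.4543), x2=2.3260 (f=5.4103); f(x1) < f(x2) => keep [-2.0000, 2.3260]
Step 2: [-2.0000, 2.3260], x1=-0.3475 (f=0.1207), x2=0.6735 (f=0.4536); f(x1) < f(x2) => keep [-2.0000, 0.6735]
Final interval: [-2.0000, 0.6735]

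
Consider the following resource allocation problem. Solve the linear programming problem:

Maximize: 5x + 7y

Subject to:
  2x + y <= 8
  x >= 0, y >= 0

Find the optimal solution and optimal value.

The feasible region has vertices at [(0, 0), (4, 0), (0, 8)].
Checking objective 5x + 7y at each vertex:
  (0, 0): 5*0 + 7*0 = 0
  (4, 0): 5*4 + 7*0 = 20
  (0, 8): 5*0 + 7*8 = 56
Maximum is 56 at (0, 8).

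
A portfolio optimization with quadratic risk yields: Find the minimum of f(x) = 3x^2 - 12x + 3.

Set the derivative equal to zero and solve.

f(x) = 3x^2 - 12x + 3
f'(x) = 6x + (-12) = 0
x = 12/6 = 2
f(2) = -9
Since f''(x) = 6 > 0, this is a minimum.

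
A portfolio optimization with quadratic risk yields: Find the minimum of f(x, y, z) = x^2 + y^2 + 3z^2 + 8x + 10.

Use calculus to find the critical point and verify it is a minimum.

f(x,y,z) = x^2 + y^2 + 3z^2 + 8x + 10
df/dx = 2x + (8) = 0 => x = -4
df/dy = 2y + (0) = 0 => y = 0
df/dz = 6z + (0) = 0 => z = 0
f(-4,0,0) = 1*(-4)^2 + 1*(0)^2 + 3*(0)^2 + 8*(-4) + 10 = -6
Hessian is diagonal with entries 2, 2, 6 > 0, confirmed minimum.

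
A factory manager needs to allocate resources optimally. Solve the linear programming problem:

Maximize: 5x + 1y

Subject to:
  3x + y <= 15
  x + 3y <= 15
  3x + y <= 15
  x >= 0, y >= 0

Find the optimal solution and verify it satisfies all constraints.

Feasible vertices: (0, 0), (0, 5), (15/4, 15/4), (5, 0)
Objective 5x + 1y at each vertex:
  (0, 0): 0
  (0, 5): 5
  (15/4, 15/4): 45/2
  (5, 0): 25
Maximum is 25 at (5, 0).
Verify constraints at (x, y) = (5, 0):
  3*5 + 1*0 = 15 <= 15 (active)
  1*5 + 3*0 = 5 <= 15
  3*5 + 1*0 = 15 <= 15 (active)
  x = 5 >= 0, y = 0 >= 0. All constraints satisfied.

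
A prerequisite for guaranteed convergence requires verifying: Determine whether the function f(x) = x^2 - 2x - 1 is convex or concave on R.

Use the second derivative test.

f(x) = x^2 - 2x - 1
f'(x) = 2x - 2
f''(x) = 2
Since f''(x) = 2 > 0 for all x, f is convex on R.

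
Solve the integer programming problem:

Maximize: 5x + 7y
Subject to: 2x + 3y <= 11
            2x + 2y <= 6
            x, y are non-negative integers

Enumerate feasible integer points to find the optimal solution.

Constraint 1: 2x + 3y <= 11
Constraint 2: 2x + 2y <= 6
Feasible x range (need y >= 0): 0 <= x <= min(11/2, 6/2) => x in {0, ..., 3}.
Enumerate feasible integer points row by row (the coefficient of y is 7 > 0, so for each x the largest feasible y gives the best value):
  x = 0: y <= min((11 - 2*0)/3, (6 - 2*0)/2) => y in {0, ..., 3}; best 5*0 + 7*3 = 21
  x = 1: y <= min((11 - 2*1)/3, (6 - 2*1)/2) => y in {0, ..., 2}; best 5*1 + 7*2 = 19
  x = 2: y <= min((11 - 2*2)/3, (6 - 2*2)/2) => y in {0, ..., 1}; best 5*2 + 7*1 = 17
  x = 3: y <= min((11 - 2*3)/3, (6 - 2*3)/2) => y in {0}; best 5*3 + 7*0 = 15
The maximum 5x + 7y = 21 is achieved at x = 0, y = 3.
Check: 2*0 + 3*3 = 9 <= 11 and 2*0 + 2*3 = 6 <= 6.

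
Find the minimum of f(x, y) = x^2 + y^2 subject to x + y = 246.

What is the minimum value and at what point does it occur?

Substitute y = 246 - x into f(x,y) = x^2 + y^2:
g(x) = x^2 + (246 - x)^2 = 2x^2 - 492x + 60516
g'(x) = 4x - 492 = 0  =>  x = 123
y = 246 - 123 = 123
Minimum value = 123^2 + 123^2 = 30258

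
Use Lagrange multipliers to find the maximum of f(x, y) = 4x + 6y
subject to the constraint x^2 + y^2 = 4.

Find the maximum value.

Set up Lagrange conditions: grad f = lambda * grad g
  4 = 2*lambda*x
  6 = 2*lambda*y
From these: x/y = 4/6, so x = 4t, y = 6t for some t.
Substitute into constraint: (4t)^2 + (6t)^2 = 4
  t^2 * 52 = 4
  t = sqrt(4/52)
Maximum = 4*x + 6*y = (4^2 + 6^2)*t = 52 * sqrt(4/52) = sqrt(208)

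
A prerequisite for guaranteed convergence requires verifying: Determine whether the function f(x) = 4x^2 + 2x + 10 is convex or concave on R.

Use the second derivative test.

f(x) = 4x^2 + 2x + 10
f'(x) = 8x + 2
f''(x) = 8
Since f''(x) = 8 > 0 for all x, f is convex on R.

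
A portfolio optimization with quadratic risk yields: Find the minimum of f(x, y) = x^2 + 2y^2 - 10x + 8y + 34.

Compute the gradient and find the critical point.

f(x,y) = x^2 + 2y^2 - 10x + 8y + 34
df/dx = 2x + (-10) = 0  =>  x = 5
df/dy = 4y + (8) = 0  =>  y = -2
f(5, -2) = 1*(5)^2 + 2*(-2)^2 + -10*(5) + 8*(-2) + 34 = 1
Hessian is diagonal with entries 2, 4 > 0, so this is a minimum.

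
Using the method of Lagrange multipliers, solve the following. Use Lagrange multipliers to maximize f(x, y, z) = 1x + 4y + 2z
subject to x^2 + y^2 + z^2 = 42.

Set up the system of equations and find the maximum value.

Lagrange conditions: 1 = 2*lambda*x, 4 = 2*lambda*y, 2 = 2*lambda*z
So x:1 = y:4 = z:2, i.e. x = 1t, y = 4t, z = 2t
Constraint: t^2*(1^2 + 4^2 + 2^2) = 42
  t^2 * 21 = 42  =>  t = sqrt(2)
Maximum = 1*1t + 4*4t + 2*2t = 21*sqrt(2) = sqrt(882)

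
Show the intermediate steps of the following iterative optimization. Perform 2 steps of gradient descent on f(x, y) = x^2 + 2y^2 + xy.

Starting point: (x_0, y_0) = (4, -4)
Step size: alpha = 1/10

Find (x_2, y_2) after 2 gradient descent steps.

f(x,y) = x^2 + 2y^2 + xy
grad_x = 2x + 1y, grad_y = 4y + 1x
Step 1: grad = (4, -12), (18/5, -14/5)
Step 2: grad = (22/5, -38/5), (79/25, -51/25)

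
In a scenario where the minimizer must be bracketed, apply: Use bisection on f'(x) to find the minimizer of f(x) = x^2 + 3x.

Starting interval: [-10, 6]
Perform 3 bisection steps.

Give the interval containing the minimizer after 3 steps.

Finding critical point of f(x) = x^2 + 3x using bisection on f'(x) = 2x + 3.
f'(x) = 0 when x = -3/2.
Starting interval: [-10, 6]
Step 1: mid = -2, f'(mid) = -1, new interval = [-2, 6]
Step 2: mid = 2, f'(mid) = 7, new interval = [-2, 2]
Step 3: mid = 0, f'(mid) = 3, new interval = [-2, 0]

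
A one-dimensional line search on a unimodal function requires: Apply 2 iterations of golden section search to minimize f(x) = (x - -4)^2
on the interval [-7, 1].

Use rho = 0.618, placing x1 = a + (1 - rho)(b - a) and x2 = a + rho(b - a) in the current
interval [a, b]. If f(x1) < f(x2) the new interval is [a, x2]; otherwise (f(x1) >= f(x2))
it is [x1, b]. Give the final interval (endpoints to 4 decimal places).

Golden section search for min of f(x) = (x - -4)^2 on [-7, 1].
Each step: x1 = a + (1 - rho)(b - a), x2 = a + rho(b - a); if f(x1) < f(x2) keep [a, x2], otherwise keep [x1, b].
Step 1: [-7.0000, 1.0000], x1=-3.9440 (f=0.0031), x2=-2.0560 (f=3.7791); f(x1) < f(x2) => keep [-7.0000, -2.0560]
Step 2: [-7.0000, -2.0560], x1=-5.1114 (f=1.2352), x2=-3.9446 (f=0.0031); f(x1) > f(x2) => keep [-5.1114, -2.0560]
Final interval: [-5.1114, -2.0560]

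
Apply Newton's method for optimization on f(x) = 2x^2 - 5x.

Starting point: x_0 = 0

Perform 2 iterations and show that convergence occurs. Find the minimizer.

f(x) = 2x^2 - 5x, f'(x) = 4x + (-5), f''(x) = 4
Step 1: f'(0) = -5, x_1 = 0 - -5/4 = 5/4
Step 2: f'(5/4) = 0, x_2 = 5/4 (converged)
Newton's method converges in 1 step for quadratics.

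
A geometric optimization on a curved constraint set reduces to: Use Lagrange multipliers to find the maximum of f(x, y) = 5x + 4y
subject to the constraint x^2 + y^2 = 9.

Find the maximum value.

Set up Lagrange conditions: grad f = lambda * grad g
  5 = 2*lambda*x
  4 = 2*lambda*y
From these: x/y = 5/4, so x = 5t, y = 4t for some t.
Substitute into constraint: (5t)^2 + (4t)^2 = 9
  t^2 * 41 = 9
  t = sqrt(9/41)
Maximum = 5*x + 4*y = (5^2 + 4^2)*t = 41 * sqrt(9/41) = sqrt(369)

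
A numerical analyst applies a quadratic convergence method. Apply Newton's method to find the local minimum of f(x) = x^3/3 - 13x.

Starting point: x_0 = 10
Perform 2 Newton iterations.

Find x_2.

f(x) = x^3/3 - 13x
f'(x) = x^2 - 13, f''(x) = 2x
Newton update: x_{n+1} = x_n - (x_n^2 - 13)/(2*x_n)
Step 1: x_0 = 10, f'=87, f''=20, x_1 = 113/20
Step 2: x_1 = 113/20, f'=7569/400, f''=113/10, x_2 = 17969/4520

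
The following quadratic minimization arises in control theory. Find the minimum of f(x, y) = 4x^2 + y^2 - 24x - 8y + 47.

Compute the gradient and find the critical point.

f(x,y) = 4x^2 + y^2 - 24x - 8y + 47
df/dx = 8x + (-24) = 0  =>  x = 3
df/dy = 2y + (-8) = 0  =>  y = 4
f(3, 4) = 4*(3)^2 + 1*(4)^2 + -24*(3) + -8*(4) + 47 = -5
Hessian is diagonal with entries 8, 2 > 0, so this is a minimum.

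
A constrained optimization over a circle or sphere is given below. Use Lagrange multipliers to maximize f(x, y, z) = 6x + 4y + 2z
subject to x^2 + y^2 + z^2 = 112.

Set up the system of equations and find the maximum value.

Lagrange conditions: 6 = 2*lambda*x, 4 = 2*lambda*y, 2 = 2*lambda*z
So x:6 = y:4 = z:2, i.e. x = 6t, y = 4t, z = 2t
Constraint: t^2*(6^2 + 4^2 + 2^2) = 112
  t^2 * 56 = 112  =>  t = sqrt(2)
Maximum = 6*6t + 4*4t + 2*2t = 56*sqrt(2) = sqrt(6272)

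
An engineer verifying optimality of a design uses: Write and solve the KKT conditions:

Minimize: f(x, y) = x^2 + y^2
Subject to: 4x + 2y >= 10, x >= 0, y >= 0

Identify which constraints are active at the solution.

KKT conditions for min x^2 + y^2 s.t. 4x + 2y >= 10, x >= 0, y >= 0:
Stationarity: 2x = mu*4 + mu_x, 2y = mu*2 + mu_y, with mu, mu_x, mu_y >= 0
Complementary slackness: mu*(4x + 2y - 10) = 0, mu_x*x = 0, mu_y*y = 0
(0, 0) is infeasible (4*0 + 2*0 < 10), so if mu = 0 stationarity would force x = mu_x/2 >= 0, y = mu_y/2 >= 0 with mu_x*x = mu_y*y = 0, i.e. x = y = 0: contradiction. Hence mu > 0 and 4x + 2y = 10 is active.
Try x > 0, y > 0 (so mu_x = mu_y = 0): x = 4*mu/2, y = 2*mu/2
Substitute: 4*(4*mu/2) + 2*(2*mu/2) = 10
  mu*20/2 = 10 => mu = 1
x* = 2 > 0, y* = 1 > 0, consistent with mu_x = mu_y = 0.
f is convex and the constraints are linear, so this KKT point is the global minimum.
f* = 5
Active constraints: 4x + 2y >= 10 (holds with equality, mu = 1 > 0); x >= 0 and y >= 0 are inactive (mu_x = mu_y = 0).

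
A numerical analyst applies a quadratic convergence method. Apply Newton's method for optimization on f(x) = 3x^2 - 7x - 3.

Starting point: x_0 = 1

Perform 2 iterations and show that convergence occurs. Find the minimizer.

f(x) = 3x^2 - 7x - 3, f'(x) = 6x + (-7), f''(x) = 6
Step 1: f'(1) = -1, x_1 = 1 - -1/6 = 7/6
Step 2: f'(7/6) = 0, x_2 = 7/6 (converged)
Newton's method converges in 1 step for quadratics.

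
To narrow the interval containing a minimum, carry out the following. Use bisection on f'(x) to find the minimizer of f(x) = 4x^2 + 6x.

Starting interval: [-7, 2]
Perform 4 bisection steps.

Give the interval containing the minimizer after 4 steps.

Finding critical point of f(x) = 4x^2 + 6x using bisection on f'(x) = 8x + 6.
f'(x) = 0 when x = -3/4.
Starting interval: [-7, 2]
Step 1: mid = -5/2, f'(mid) = -14, new interval = [-5/2, 2]
Step 2: mid = -1/4, f'(mid) = 4, new interval = [-5/2, -1/4]
Step 3: mid = -11/8, f'(mid) = -5, new interval = [-11/8, -1/4]
Step 4: mid = -13/16, f'(mid) = -1/2, new interval = [-13/16, -1/4]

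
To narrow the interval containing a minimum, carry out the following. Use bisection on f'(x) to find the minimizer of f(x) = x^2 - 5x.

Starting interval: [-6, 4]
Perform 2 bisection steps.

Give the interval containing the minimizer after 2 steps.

Finding critical point of f(x) = x^2 - 5x using bisection on f'(x) = 2x + -5.
f'(x) = 0 when x = 5/2.
Starting interval: [-6, 4]
Step 1: mid = -1, f'(mid) = -7, new interval = [-1, 4]
Step 2: mid = 3/2, f'(mid) = -2, new interval = [3/2, 4]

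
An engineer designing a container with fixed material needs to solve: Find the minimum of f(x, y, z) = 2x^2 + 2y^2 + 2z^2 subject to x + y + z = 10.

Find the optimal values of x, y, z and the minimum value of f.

Using Lagrange multipliers on f = 2x^2 + 2y^2 + 2z^2 with constraint x + y + z = 10:
Conditions: 2*2*x = lambda, 2*2*y = lambda, 2*2*z = lambda
So x = lambda/4, y = lambda/4, z = lambda/4
Substituting into constraint: lambda * (3/4) = 10
lambda = 40/3
x = 10/3, y = 10/3, z = 10/3
Minimum value = 200/3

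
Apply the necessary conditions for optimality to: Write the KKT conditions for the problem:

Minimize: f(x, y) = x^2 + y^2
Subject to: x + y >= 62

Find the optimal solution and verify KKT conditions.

KKT conditions for min x^2 + y^2 s.t. x + y >= 62:
Stationarity: 2x = mu, 2y = mu
So x = y = mu/2.
Complementary slackness: mu*(x + y - 62) = 0
Primal feasibility: x + y >= 62; dual feasibility: mu >= 0
If mu = 0 then x = y = 0, but 0 + 0 < 62 is infeasible, so the constraint is active.
Constraint active: x + y = 2*(mu/2) = 62 => mu = 62
x = y = 31, f = 1922
Verify: stationarity 2*31 = 62 = mu; primal 31 + 31 = 62 >= 62; dual mu = 62 >= 0; complementary slackness 62*(62 - 62) = 0. All KKT conditions hold.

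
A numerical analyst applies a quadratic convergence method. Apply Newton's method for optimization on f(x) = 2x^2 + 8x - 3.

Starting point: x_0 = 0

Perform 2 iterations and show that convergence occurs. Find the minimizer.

f(x) = 2x^2 + 8x - 3, f'(x) = 4x + (8), f''(x) = 4
Step 1: f'(0) = 8, x_1 = 0 - 8/4 = -2
Step 2: f'(-2) = 0, x_2 = -2 (converged)
Newton's method converges in 1 step for quadratics.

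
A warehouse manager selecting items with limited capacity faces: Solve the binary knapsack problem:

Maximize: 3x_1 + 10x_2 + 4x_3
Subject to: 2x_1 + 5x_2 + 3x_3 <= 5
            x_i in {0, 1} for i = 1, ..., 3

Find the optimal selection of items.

Items: item 1 (v=3, w=2), item 2 (v=10, w=5), item 3 (v=4, w=3)
Capacity: 5
Checking all 8 subsets (w = total weight, v = total value):
  {}: w = 0, v = 0
  {1}: w = 2, v = 3
  {2}: w = 5, v = 10
  {3}: w = 3, v = 4
  {1, 2}: w = 7 > 5, infeasible
  {1, 3}: w = 5, v = 7
  {2, 3}: w = 8 > 5, infeasible
  {1, 2, 3}: w = 10 > 5, infeasible
Best feasible subset: items [2]
Total weight: 5 <= 5, total value: 10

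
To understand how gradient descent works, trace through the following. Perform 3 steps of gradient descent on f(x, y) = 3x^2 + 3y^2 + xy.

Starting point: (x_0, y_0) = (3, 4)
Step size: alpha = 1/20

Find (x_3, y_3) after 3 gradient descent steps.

f(x,y) = 3x^2 + 3y^2 + xy
grad_x = 6x + 1y, grad_y = 6y + 1x
Step 1: grad = (22, 27), (19/10, 53/20)
Step 2: grad = (281/20, 89/5), (479/400, 44/25)
Step 3: grad = (1789/200, 4703/400), (3001/4000, 9377/8000)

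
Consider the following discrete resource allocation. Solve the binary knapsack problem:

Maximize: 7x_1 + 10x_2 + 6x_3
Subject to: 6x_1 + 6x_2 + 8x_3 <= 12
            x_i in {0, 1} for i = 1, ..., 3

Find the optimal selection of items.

Items: item 1 (v=7, w=6), item 2 (v=10, w=6), item 3 (v=6, w=8)
Capacity: 12
Checking all 8 subsets (w = total weight, v = total value):
  {}: w = 0, v = 0
  {1}: w = 6, v = 7
  {2}: w = 6, v = 10
  {3}: w = 8, v = 6
  {1, 2}: w = 12, v = 17
  {1, 3}: w = 14 > 12, infeasible
  {2, 3}: w = 14 > 12, infeasible
  {1, 2, 3}: w = 20 > 12, infeasible
Best feasible subset: items [1, 2]
Total weight: 12 <= 12, total value: 17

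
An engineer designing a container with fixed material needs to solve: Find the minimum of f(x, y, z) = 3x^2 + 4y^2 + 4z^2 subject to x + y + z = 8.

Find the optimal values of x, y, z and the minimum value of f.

Using Lagrange multipliers on f = 3x^2 + 4y^2 + 4z^2 with constraint x + y + z = 8:
Conditions: 2*3*x = lambda, 2*4*y = lambda, 2*4*z = lambda
So x = lambda/6, y = lambda/8, z = lambda/8
Substituting into constraint: lambda * (5/12) = 8
lambda = 96/5
x = 16/5, y = 12/5, z = 12/5
Minimum value = 384/5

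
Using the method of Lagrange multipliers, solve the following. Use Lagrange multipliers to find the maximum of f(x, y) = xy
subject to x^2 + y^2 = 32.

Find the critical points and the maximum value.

Lagrange conditions: y = 2*lambda*x and x = 2*lambda*y
If x = 0 then y = 0, violating the constraint, so x, y != 0.
Dividing: y/x = x/y => x^2 = y^2 => y = x or y = -x
Constraint: 2x^2 = 32 => x^2 = 16 => x = +/-4
Critical points: (4, 4), (-4, -4), (4, -4), (-4, 4)
  y = x:  xy = x^2 = 16  at (4, 4) and (-4, -4)
  y = -x: xy = -x^2 = -16 at (4, -4) and (-4, 4)
Maximum xy = 16 at (4, 4) and (-4, -4)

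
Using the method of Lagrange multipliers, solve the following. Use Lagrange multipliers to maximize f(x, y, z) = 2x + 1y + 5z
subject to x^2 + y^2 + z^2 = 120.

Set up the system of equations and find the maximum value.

Lagrange conditions: 2 = 2*lambda*x, 1 = 2*lambda*y, 5 = 2*lambda*z
So x:2 = y:1 = z:5, i.e. x = 2t, y = 1t, z = 5t
Constraint: t^2*(2^2 + 1^2 + 5^2) = 120
  t^2 * 30 = 120  =>  t = sqrt(4)
Maximum = 2*2t + 1*1t + 5*5t = 30*sqrt(4) = 60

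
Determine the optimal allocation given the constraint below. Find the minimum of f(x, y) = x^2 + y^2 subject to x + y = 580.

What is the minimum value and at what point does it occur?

Substitute y = 580 - x into f(x,y) = x^2 + y^2:
g(x) = x^2 + (580 - x)^2 = 2x^2 - 1160x + 336400
g'(x) = 4x - 1160 = 0  =>  x = 290
y = 580 - 290 = 290
Minimum value = 290^2 + 290^2 = 168200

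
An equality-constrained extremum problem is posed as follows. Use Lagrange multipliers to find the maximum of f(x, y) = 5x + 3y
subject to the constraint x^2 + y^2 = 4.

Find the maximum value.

Set up Lagrange conditions: grad f = lambda * grad g
  5 = 2*lambda*x
  3 = 2*lambda*y
From these: x/y = 5/3, so x = 5t, y = 3t for some t.
Substitute into constraint: (5t)^2 + (3t)^2 = 4
  t^2 * 34 = 4
  t = sqrt(4/34)
Maximum = 5*x + 3*y = (5^2 + 3^2)*t = 34 * sqrt(4/34) = sqrt(136)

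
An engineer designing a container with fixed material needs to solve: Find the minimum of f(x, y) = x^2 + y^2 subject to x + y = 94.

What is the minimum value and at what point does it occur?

Substitute y = 94 - x into f(x,y) = x^2 + y^2:
g(x) = x^2 + (94 - x)^2 = 2x^2 - 188x + 8836
g'(x) = 4x - 188 = 0  =>  x = 47
y = 94 - 47 = 47
Minimum value = 47^2 + 47^2 = 4418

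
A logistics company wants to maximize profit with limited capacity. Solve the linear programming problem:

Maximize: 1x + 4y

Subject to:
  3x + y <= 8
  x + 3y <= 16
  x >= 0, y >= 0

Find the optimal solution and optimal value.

Feasible vertices: (0, 0), (0, 16/3), (1, 5), (8/3, 0)
Objective 1x + 4y at each:
  (0, 0): 0
  (0, 16/3): 64/3
  (1, 5): 21
  (8/3, 0): 8/3
Maximum is 64/3 at (0, 16/3).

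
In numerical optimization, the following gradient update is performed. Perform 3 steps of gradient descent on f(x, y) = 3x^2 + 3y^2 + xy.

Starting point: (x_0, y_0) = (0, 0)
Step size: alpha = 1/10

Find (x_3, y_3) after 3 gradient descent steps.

f(x,y) = 3x^2 + 3y^2 + xy
grad_x = 6x + 1y, grad_y = 6y + 1x
Step 1: grad = (0, 0), (0, 0)
Step 2: grad = (0, 0), (0, 0)
Step 3: grad = (0, 0), (0, 0)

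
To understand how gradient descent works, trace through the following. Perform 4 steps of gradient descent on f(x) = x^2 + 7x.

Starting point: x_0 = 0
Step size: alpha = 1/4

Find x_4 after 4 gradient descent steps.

f(x) = x^2 + 7x, f'(x) = 2x + (7)
Step 1: f'(0) = 7, x_1 = 0 - 1/4 * 7 = -7/4
Step 2: f'(-7/4) = 7/2, x_2 = -7/4 - 1/4 * 7/2 = -21/8
Step 3: f'(-21/8) = 7/4, x_3 = -21/8 - 1/4 * 7/4 = -49/16
Step 4: f'(-49/16) = 7/8, x_4 = -49/16 - 1/4 * 7/8 = -105/32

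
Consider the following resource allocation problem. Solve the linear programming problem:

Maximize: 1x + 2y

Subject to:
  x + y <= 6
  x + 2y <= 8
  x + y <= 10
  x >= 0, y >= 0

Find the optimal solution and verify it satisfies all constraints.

Feasible vertices: (0, 0), (0, 4), (4, 2), (6, 0)
Objective 1x + 2y at each vertex:
  (0, 0): 0
  (0, 4): 8
  (4, 2): 8
  (6, 0): 6
Maximum is 8 at (0, 4).
Verify constraints at (x, y) = (0, 4):
  1*0 + 1*4 = 4 <= 6
  1*0 + 2*4 = 8 <= 8 (active)
  1*0 + 1*4 = 4 <= 10
  x = 0 >= 0, y = 4 >= 0. All constraints satisfied.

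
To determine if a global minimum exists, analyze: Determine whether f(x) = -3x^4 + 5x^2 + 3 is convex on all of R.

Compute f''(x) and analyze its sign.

f(x) = -3x^4 + 5x^2 + 3
f'(x) = -12x^3 + 10x
f''(x) = -36x^2 + 10
f''(x) = -36x^2 + 10 -> -inf as |x| -> inf
Therefore, f is not globally convex on R.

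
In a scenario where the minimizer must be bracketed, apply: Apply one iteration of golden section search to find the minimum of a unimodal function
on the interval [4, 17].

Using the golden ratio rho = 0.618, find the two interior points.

Golden section search on [4, 17].
Golden ratio rho = 0.618 (approx).
Interior points:
  x_1 = 4 + (1-0.618)*13 = 8.9660
  x_2 = 4 + 0.618*13 = 12.0340
Compare f(x_1) and f(x_2) to determine which subinterval to keep.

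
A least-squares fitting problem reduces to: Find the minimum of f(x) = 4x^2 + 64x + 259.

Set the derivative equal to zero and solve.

f(x) = 4x^2 + 64x + 259
f'(x) = 8x + (64) = 0
x = -64/8 = -8
f(-8) = 3
Since f''(x) = 8 > 0, this is a minimum.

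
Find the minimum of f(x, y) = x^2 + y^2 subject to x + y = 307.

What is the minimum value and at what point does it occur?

Substitute y = 307 - x into f(x,y) = x^2 + y^2:
g(x) = x^2 + (307 - x)^2 = 2x^2 - 614x + 94249
g'(x) = 4x - 614 = 0  =>  x = 307/2
y = 307 - 307/2 = 307/2
Minimum value = (307/2)^2 + (307/2)^2 = 94249/2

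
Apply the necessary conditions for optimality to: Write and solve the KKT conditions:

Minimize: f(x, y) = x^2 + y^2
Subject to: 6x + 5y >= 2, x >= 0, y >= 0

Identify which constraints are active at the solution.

KKT conditions for min x^2 + y^2 s.t. 6x + 5y >= 2, x >= 0, y >= 0:
Stationarity: 2x = mu*6 + mu_x, 2y = mu*5 + mu_y, with mu, mu_x, mu_y >= 0
Complementary slackness: mu*(6x + 5y - 2) = 0, mu_x*x = 0, mu_y*y = 0
(0, 0) is infeasible (6*0 + 5*0 < 2), so if mu = 0 stationarity would force x = mu_x/2 >= 0, y = mu_y/2 >= 0 with mu_x*x = mu_y*y = 0, i.e. x = y = 0: contradiction. Hence mu > 0 and 6x + 5y = 2 is active.
Try x > 0, y > 0 (so mu_x = mu_y = 0): x = 6*mu/2, y = 5*mu/2
Substitute: 6*(6*mu/2) + 5*(5*mu/2) = 2
  mu*61/2 = 2 => mu = 4/61
x* = 12/61 > 0, y* = 10/61 > 0, consistent with mu_x = mu_y = 0.
f is convex and the constraints are linear, so this KKT point is the global minimum.
f* = 4/61
Active constraints: 6x + 5y >= 2 (holds with equality, mu = 4/61 > 0); x >= 0 and y >= 0 are inactive (mu_x = mu_y = 0).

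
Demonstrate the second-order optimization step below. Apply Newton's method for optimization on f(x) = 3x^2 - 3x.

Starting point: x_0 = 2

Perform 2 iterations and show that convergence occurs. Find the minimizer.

f(x) = 3x^2 - 3x, f'(x) = 6x + (-3), f''(x) = 6
Step 1: f'(2) = 9, x_1 = 2 - 9/6 = 1/2
Step 2: f'(1/2) = 0, x_2 = 1/2 (converged)
Newton's method converges in 1 step for quadratics.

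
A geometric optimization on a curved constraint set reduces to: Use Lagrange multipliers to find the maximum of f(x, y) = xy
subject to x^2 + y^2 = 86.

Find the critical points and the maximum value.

Lagrange conditions: y = 2*lambda*x and x = 2*lambda*y
If x = 0 then y = 0, violating the constraint, so x, y != 0.
Dividing: y/x = x/y => x^2 = y^2 => y = x or y = -x
Constraint: 2x^2 = 86 => x^2 = 43 => x = +/-sqrt(43)
Critical points: (sqrt(43), sqrt(43)), (-sqrt(43), -sqrt(43)), (sqrt(43), -sqrt(43)), (-sqrt(43), sqrt(43))
  y = x:  xy = x^2 = 43  at (sqrt(43), sqrt(43)) and (-sqrt(43), -sqrt(43))
  y = -x: xy = -x^2 = -43 at (sqrt(43), -sqrt(43)) and (-sqrt(43), sqrt(43))
Maximum xy = 43 at (sqrt(43), sqrt(43)) and (-sqrt(43), -sqrt(43))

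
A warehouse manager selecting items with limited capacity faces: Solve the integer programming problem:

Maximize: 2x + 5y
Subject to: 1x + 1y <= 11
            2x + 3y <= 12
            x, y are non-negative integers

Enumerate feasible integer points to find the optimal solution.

Constraint 1: 1x + 1y <= 11
Constraint 2: 2x + 3y <= 12
Feasible x range (need y >= 0): 0 <= x <= min(11/1, 12/2) => x in {0, ..., 6}.
Enumerate feasible integer points row by row (the coefficient of y is 5 > 0, so for each x the largest feasible y gives the best value):
  x = 0: y <= min((11 - 1*0)/1, (12 - 2*0)/3) => y in {0, ..., 4}; best 2*0 + 5*4 = 20
  x = 1: y <= min((11 - 1*1)/1, (12 - 2*1)/3) => y in {0, ..., 3}; best 2*1 + 5*3 = 17
  x = 2: y <= min((11 - 1*2)/1, (12 - 2*2)/3) => y in {0, ..., 2}; best 2*2 + 5*2 = 14
  x = 3: y <= min((11 - 1*3)/1, (12 - 2*3)/3) => y in {0, ..., 2}; best 2*3 + 5*2 = 16
  x = 4: y <= min((11 - 1*4)/1, (12 - 2*4)/3) => y in {0, ..., 1}; best 2*4 + 5*1 = 13
  x = 5: y <= min((11 - 1*5)/1, (12 - 2*5)/3) => y in {0}; best 2*5 + 5*0 = 10
  x = 6: y <= min((11 - 1*6)/1, (12 - 2*6)/3) => y in {0}; best 2*6 + 5*0 = 12
The maximum 2x + 5y = 20 is achieved at x = 0, y = 4.
Check: 1*0 + 1*4 = 4 <= 11 and 2*0 + 3*4 = 12 <= 12.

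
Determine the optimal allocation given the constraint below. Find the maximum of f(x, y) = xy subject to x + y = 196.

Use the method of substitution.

Substitute y = 196 - x into f(x,y) = xy:
g(x) = x(196 - x) = 196x - x^2
g'(x) = 196 - 2x = 0  =>  x = 98
y = 196 - 98 = 98
Maximum value = 98 * 98 = 9604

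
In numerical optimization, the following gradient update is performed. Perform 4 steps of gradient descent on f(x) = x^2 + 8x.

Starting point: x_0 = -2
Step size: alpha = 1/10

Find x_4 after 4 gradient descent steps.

f(x) = x^2 + 8x, f'(x) = 2x + (8)
Step 1: f'(-2) = 4, x_1 = -2 - 1/10 * 4 = -12/5
Step 2: f'(-12/5) = 16/5, x_2 = -12/5 - 1/10 * 16/5 = -68/25
Step 3: f'(-68/25) = 64/25, x_3 = -68/25 - 1/10 * 64/25 = -372/125
Step 4: f'(-372/125) = 256/125, x_4 = -372/125 - 1/10 * 256/125 = -1988/625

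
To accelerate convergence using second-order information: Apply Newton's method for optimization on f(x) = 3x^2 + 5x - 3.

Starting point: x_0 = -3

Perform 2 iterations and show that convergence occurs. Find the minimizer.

f(x) = 3x^2 + 5x - 3, f'(x) = 6x + (5), f''(x) = 6
Step 1: f'(-3) = -13, x_1 = -3 - -13/6 = -5/6
Step 2: f'(-5/6) = 0, x_2 = -5/6 (converged)
Newton's method converges in 1 step for quadratics.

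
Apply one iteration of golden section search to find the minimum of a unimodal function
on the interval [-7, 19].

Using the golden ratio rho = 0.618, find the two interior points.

Golden section search on [-7, 19].
Golden ratio rho = 0.618 (approx).
Interior points:
  x_1 = -7 + (1-0.618)*26 = 2.9320
  x_2 = -7 + 0.618*26 = 9.0680
Compare f(x_1) and f(x_2) to determine which subinterval to keep.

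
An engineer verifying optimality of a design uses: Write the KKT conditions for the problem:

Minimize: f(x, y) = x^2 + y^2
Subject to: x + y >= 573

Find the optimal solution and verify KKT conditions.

KKT conditions for min x^2 + y^2 s.t. x + y >= 573:
Stationarity: 2x = mu, 2y = mu
So x = y = mu/2.
Complementary slackness: mu*(x + y - 573) = 0
Primal feasibility: x + y >= 573; dual feasibility: mu >= 0
If mu = 0 then x = y = 0, but 0 + 0 < 573 is infeasible, so the constraint is active.
Constraint active: x + y = 2*(mu/2) = 573 => mu = 573
x = y = 573/2, f = 328329/2
Verify: stationarity 2*(573/2) = 573 = mu; primal 573/2 + 573/2 = 573 >= 573; dual mu = 573 >= 0; complementary slackness 573*(573 - 573) = 0. All KKT conditions hold.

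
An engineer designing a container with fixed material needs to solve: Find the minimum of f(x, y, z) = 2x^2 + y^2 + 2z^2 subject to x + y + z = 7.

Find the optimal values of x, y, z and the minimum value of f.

Using Lagrange multipliers on f = 2x^2 + y^2 + 2z^2 with constraint x + y + z = 7:
Conditions: 2*2*x = lambda, 2*1*y = lambda, 2*2*z = lambda
So x = lambda/4, y = lambda/2, z = lambda/4
Substituting into constraint: lambda * (1) = 7
lambda = 7
x = 7/4, y = 7/2, z = 7/4
Minimum value = 49/2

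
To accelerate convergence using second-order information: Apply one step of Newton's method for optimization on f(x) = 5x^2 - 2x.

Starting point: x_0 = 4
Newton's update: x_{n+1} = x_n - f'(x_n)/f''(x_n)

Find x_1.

f(x) = 5x^2 - 2x
f'(x) = 10x + (-2), f''(x) = 10
Newton step: x_1 = x_0 - f'(x_0)/f''(x_0)
f'(4) = 38
x_1 = 4 - 38/10 = 1/5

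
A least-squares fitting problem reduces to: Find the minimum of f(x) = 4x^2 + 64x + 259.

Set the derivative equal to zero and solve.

f(x) = 4x^2 + 64x + 259
f'(x) = 8x + (64) = 0
x = -64/8 = -8
f(-8) = 3
Since f''(x) = 8 > 0, this is a minimum.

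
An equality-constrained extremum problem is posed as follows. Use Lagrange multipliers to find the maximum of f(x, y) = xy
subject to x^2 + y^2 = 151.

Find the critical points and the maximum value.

Lagrange conditions: y = 2*lambda*x and x = 2*lambda*y
If x = 0 then y = 0, violating the constraint, so x, y != 0.
Dividing: y/x = x/y => x^2 = y^2 => y = x or y = -x
Constraint: 2x^2 = 151 => x^2 = 151/2 => x = +/-sqrt(151/2)
Critical points: (sqrt(151/2), sqrt(151/2)), (-sqrt(151/2), -sqrt(151/2)), (sqrt(151/2), -sqrt(151/2)), (-sqrt(151/2), sqrt(151/2))
  y = x:  xy = x^2 = 151/2  at (sqrt(151/2), sqrt(151/2)) and (-sqrt(151/2), -sqrt(151/2))
  y = -x: xy = -x^2 = -151/2 at (sqrt(151/2), -sqrt(151/2)) and (-sqrt(151/2), sqrt(151/2))
Maximum xy = 151/2 at (sqrt(151/2), sqrt(151/2)) and (-sqrt(151/2), -sqrt(151/2))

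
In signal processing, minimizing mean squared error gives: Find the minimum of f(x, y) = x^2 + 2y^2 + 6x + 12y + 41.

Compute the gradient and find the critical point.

f(x,y) = x^2 + 2y^2 + 6x + 12y + 41
df/dx = 2x + (6) = 0  =>  x = -3
df/dy = 4y + (12) = 0  =>  y = -3
f(-3, -3) = 1*(-3)^2 + 2*(-3)^2 + 6*(-3) + 12*(-3) + 41 = 14
Hessian is diagonal with entries 2, 4 > 0, so this is a minimum.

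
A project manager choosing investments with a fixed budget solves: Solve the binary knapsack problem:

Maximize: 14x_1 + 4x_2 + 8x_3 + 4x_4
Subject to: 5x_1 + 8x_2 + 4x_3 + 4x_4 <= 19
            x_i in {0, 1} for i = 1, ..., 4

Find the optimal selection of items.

Items: item 1 (v=14, w=5), item 2 (v=4, w=8), item 3 (v=8, w=4), item 4 (v=4, w=4)
Capacity: 19
Checking all 16 subsets (w = total weight, v = total value):
  {}: w = 0, v = 0
  {1}: w = 5, v = 14
  {2}: w = 8, v = 4
  {3}: w = 4, v = 8
  {4}: w = 4, v = 4
  {1, 2}: w = 13, v = 18
  {1, 3}: w = 9, v = 22
  {1, 4}: w = 9, v = 18
  {2, 3}: w = 12, v = 12
  {2, 4}: w = 12, v = 8
  {3, 4}: w = 8, v = 12
  {1, 2, 3}: w = 17, v = 26
  {1, 2, 4}: w = 17, v = 22
  {1, 3, 4}: w = 13, v = 26
  {2, 3, 4}: w = 16, v = 16
  {1, 2, 3, 4}: w = 21 > 19, infeasible
Best feasible subset: items [1, 2, 3]
(The same value 26 is also attained by {1, 3, 4}.)
Total weight: 17 <= 19, total value: 26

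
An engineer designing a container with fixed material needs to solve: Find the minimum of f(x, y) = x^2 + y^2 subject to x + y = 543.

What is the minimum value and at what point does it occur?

Substitute y = 543 - x into f(x,y) = x^2 + y^2:
g(x) = x^2 + (543 - x)^2 = 2x^2 - 1086x + 294849
g'(x) = 4x - 1086 = 0  =>  x = 543/2
y = 543 - 543/2 = 543/2
Minimum value = (543/2)^2 + (543/2)^2 = 294849/2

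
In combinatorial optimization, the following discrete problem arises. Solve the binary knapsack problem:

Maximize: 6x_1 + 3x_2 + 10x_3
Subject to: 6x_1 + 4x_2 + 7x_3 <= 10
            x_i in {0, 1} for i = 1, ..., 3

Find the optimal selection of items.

Items: item 1 (v=6, w=6), item 2 (v=3, w=4), item 3 (v=10, w=7)
Capacity: 10
Checking all 8 subsets (w = total weight, v = total value):
  {}: w = 0, v = 0
  {1}: w = 6, v = 6
  {2}: w = 4, v = 3
  {3}: w = 7, v = 10
  {1, 2}: w = 10, v = 9
  {1, 3}: w = 13 > 10, infeasible
  {2, 3}: w = 11 > 10, infeasible
  {1, 2, 3}: w = 17 > 10, infeasible
Best feasible subset: items [3]
Total weight: 7 <= 10, total value: 10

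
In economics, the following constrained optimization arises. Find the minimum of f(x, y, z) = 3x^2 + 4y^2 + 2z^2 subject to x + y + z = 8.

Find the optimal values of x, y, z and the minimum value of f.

Using Lagrange multipliers on f = 3x^2 + 4y^2 + 2z^2 with constraint x + y + z = 8:
Conditions: 2*3*x = lambda, 2*4*y = lambda, 2*2*z = lambda
So x = lambda/6, y = lambda/8, z = lambda/4
Substituting into constraint: lambda * (13/24) = 8
lambda = 192/13
x = 32/13, y = 24/13, z = 48/13
Minimum value = 768/13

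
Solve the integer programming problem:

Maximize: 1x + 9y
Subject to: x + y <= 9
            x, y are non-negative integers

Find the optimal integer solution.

Objective: 1x + 9y, constraint: x + y <= 9
Coefficient of y is 9 > coefficient of x is 1, so allocate the entire budget to y.
Optimal: x = 0, y = 9, value = 81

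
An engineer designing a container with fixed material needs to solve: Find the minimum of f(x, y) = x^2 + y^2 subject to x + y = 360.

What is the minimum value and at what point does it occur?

Substitute y = 360 - x into f(x,y) = x^2 + y^2:
g(x) = x^2 + (360 - x)^2 = 2x^2 - 720x + 129600
g'(x) = 4x - 720 = 0  =>  x = 180
y = 360 - 180 = 180
Minimum value = 180^2 + 180^2 = 64800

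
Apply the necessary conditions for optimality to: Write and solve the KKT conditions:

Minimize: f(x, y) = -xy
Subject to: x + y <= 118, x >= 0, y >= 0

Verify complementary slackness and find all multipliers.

Problem: min -xy s.t. x + y <= 118 (multiplier lambda), x >= 0 (mu_x), y >= 0 (mu_y)
KKT stationarity: -y + lambda - mu_x = 0, -x + lambda - mu_y = 0, with lambda, mu_x, mu_y >= 0
Complementary slackness: lambda*(x + y - 118) = 0, mu_x*x = 0, mu_y*y = 0
If lambda = 0: y = -mu_x <= 0 and x = -mu_y <= 0 force x = y = 0 with f = 0; but x = y = 59 is feasible with f = -3481 < 0, so this is not the minimum. Hence lambda > 0 and x + y = 118.
Try x > 0, y > 0 (so mu_x = mu_y = 0): y = lambda, x = lambda => x = y = lambda
x + y = 118 => 2*lambda = 118 => lambda = 59
x* = y* = 59 > 0, consistent with mu_x = mu_y = 0.
(Any feasible point with x = 0 or y = 0 has f = 0 > -3481, so the minimum is not on those boundaries.)
min(-xy) = -3481 (i.e. max xy = 3481)
Multipliers: lambda = 59, mu_x = 0, mu_y = 0
Complementary slackness: lambda*(x + y - 118) = 59*(59 + 59 - 118) = 0, mu_x*x = 0*59 = 0, mu_y*y = 0*59 = 0. Satisfied.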